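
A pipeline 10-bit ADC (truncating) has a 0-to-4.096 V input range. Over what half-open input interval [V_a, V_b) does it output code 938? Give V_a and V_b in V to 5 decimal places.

LSB = 4.096/2^10 = 4.000 mV.
V_a = V_low + 938·LSB = 3.752 V; V_b = V_low + 939·LSB = 3.756 V.

[3.75200 V, 3.75600 V)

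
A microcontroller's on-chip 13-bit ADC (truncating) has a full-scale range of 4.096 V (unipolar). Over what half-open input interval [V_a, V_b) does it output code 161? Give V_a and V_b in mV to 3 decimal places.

LSB = 4.096/2^13 = 0.500 mV.
V_a = V_low + 161·LSB = 0.0805 V; V_b = V_low + 162·LSB = 0.081 V.

[80.500 mV, 81.000 mV)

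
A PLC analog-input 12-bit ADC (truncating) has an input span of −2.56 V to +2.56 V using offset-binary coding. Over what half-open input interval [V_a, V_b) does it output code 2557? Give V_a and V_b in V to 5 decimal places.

[0.63625 V, 0.63750 V)

LSB = 5.12/2^12 = 1.250 mV.
V_a = V_low + 2557·LSB = 0.63625 V; V_b = V_low + 2558·LSB = 0.6375 V.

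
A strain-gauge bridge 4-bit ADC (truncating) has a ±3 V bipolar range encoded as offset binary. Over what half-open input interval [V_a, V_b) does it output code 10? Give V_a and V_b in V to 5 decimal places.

[0.75000 V, 1.12500 V)

LSB = 6/2^4 = 375.000 mV.
V_a = V_low + 10·LSB = 0.75 V; V_b = V_low + 11·LSB = 1.125 V.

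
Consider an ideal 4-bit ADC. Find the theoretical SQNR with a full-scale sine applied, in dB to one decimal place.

SNR ≈ 6.02·N + 1.76 dB = 6.02·4 + 1.76 = 25.84 dB.

25.8 dB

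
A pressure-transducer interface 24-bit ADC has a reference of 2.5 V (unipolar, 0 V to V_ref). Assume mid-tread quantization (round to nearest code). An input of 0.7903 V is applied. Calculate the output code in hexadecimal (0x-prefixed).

With 16777216 levels over 2.5 V, one step is 0.15 µV.
Input sits at 5303613.522 steps above V_low.
round(5303613.522) = 5303614.
In hexadecimal (0x-prefixed): 0x50ED3E.

code 0x50ED3E (decimal 5303614)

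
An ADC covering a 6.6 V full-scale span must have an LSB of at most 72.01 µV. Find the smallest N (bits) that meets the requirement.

Number of steps required ≥ 6.6 V / 72.01 µV = 91653.94.
Need 2^N ≥ 91653.94; 2^16 = 65536, 2^17 = 131072.
Minimum N = 17.

17 bits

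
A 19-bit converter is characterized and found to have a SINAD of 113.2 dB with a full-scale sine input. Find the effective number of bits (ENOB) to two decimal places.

ENOB = (SINAD − 1.76) / 6.02 = (113.2 − 1.76)/6.02 = 18.512.

18.51 bits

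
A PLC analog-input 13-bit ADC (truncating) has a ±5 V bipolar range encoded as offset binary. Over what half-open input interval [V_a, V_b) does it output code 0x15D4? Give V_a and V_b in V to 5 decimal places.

[1.82129 V, 1.82251 V)

LSB = 10/2^13 = 1.221 mV.
Code 0x15D4 = 5588 decimal.
V_a = V_low + 5588·LSB = 1.82129 V; V_b = V_low + 5589·LSB = 1.82251 V.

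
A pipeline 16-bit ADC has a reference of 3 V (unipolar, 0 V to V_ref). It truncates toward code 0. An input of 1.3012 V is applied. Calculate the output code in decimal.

LSB = 3 V / 65536 = 45.78 µV.
(1.3012 − 0) / 4.57764e-05 = 28425.148 LSBs.
⌊·⌋(28425.148) = 28425.

code 28425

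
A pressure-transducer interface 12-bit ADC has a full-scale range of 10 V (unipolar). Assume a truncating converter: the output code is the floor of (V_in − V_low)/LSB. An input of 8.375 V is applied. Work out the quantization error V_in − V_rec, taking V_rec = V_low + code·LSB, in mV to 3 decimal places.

0.977 mV

LSB = 10/2^12 = 2.441 mV.
Scaled input = 3430.4000 LSBs, so code = 3430.
V_rec = 0 + 3430·0.00244141 = 8.3740234 V.
Difference: 0.000976562 V → 0.977 mV.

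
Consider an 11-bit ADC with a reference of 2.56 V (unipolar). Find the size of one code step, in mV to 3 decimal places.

Full-scale span = 2.56 V.
LSB = 2.56 / 2^11 = 2.56 / 2048 = 0.00125 V = 1.250 mV.

1.250 mV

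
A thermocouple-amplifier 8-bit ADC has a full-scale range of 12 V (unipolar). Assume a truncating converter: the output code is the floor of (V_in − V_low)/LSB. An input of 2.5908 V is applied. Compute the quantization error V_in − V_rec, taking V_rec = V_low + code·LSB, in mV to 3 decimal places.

12.675 mV

LSB = 12/2^8 = 46.875 mV.
Scaled input = 55.2704 LSBs, so code = 55.
Code 55 maps back to 0 + 55×0.046875 V = 2.578125 V.
V_in − V_rec = 0.012675 V = 12.675 mV.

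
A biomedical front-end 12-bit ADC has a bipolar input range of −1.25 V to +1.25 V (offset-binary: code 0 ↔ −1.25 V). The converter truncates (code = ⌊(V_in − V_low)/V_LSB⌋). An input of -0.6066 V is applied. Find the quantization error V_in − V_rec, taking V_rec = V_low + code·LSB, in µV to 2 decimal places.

89.45 µV

LSB = 2.5/2^12 = 0.610 mV.
(V_in − V_low)/LSB = (-0.6066 − (−1.25))/0.000610352 = 1054.1466 → code 1054 (floor).
Reconstructed: -0.60668945 V.
Difference: 8.94531e-05 V → 89.45 µV.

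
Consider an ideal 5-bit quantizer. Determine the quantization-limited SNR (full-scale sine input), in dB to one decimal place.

31.9 dB

SNR ≈ 6.02·N + 1.76 dB = 6.02·5 + 1.76 = 31.86 dB.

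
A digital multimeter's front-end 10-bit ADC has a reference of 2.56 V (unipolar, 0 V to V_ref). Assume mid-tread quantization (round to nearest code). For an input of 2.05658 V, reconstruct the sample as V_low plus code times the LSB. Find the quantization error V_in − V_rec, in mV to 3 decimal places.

-0.920 mV

LSB = 2.56/2^10 = 2.500 mV.
(2.05658 − 0)/0.0025 = 822.6320; round gives code 823.
V_rec = 0 + 823·0.0025 = 2.0575 V.
V_in − V_rec = -0.00092 V = -0.920 mV.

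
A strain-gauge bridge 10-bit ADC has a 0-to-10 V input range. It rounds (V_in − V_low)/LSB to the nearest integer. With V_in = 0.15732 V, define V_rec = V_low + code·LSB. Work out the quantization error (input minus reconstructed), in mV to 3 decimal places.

One LSB is 10 V / 1024 = 9.766 mV.
(0.15732 − 0)/0.00976562 = 16.1096; round gives code 16.
Code 16 maps back to 0 + 16×0.00976562 V = 0.15625 V.
Error = 0.15732 − 0.15625 = 0.00107 V = 1.070 mV.

1.070 mV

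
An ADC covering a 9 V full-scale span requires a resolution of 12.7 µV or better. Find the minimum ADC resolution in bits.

Number of steps required ≥ 9 V / 12.7 µV = 708661.42.
Need 2^N ≥ 708661.42; 2^19 = 524288, 2^20 = 1048576.
Minimum N = 20.

20 bits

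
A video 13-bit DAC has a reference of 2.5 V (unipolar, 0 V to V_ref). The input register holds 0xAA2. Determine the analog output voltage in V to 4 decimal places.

0.8307 V

LSB = 2.5 V / 2^13 = 305.18 µV.
Code 0xAA2 = 2722 decimal.
V_out = 0 + 2722 × 0.000305176 V = 0.830688 V.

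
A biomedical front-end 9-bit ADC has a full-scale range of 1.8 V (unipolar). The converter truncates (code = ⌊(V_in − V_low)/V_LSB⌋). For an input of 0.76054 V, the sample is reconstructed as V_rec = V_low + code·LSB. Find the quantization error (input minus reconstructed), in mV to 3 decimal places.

1.165 mV

LSB = 1.8/2^9 = 3.516 mV.
Scaled input = 216.3314 LSBs, so code = 216.
V_rec = 0 + 216·0.00351563 = 0.759375 V.
Difference: 0.001165 V → 1.165 mV.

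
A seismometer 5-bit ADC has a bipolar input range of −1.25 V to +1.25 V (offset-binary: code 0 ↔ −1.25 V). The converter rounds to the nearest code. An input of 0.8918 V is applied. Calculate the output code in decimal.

With 32 levels over 2.5 V, one step is 78.125 mV.
(0.8918 − (−1.25)) / 0.078125 = 27.415 LSBs.
So the output code is 27.

code 27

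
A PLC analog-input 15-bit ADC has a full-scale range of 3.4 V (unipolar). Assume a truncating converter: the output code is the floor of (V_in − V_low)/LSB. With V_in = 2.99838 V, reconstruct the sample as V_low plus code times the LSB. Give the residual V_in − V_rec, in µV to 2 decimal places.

34.05 µV

One LSB is 3.4 V / 32768 = 103.76 µV.
Scaled input = 28897.3282 LSBs, so code = 28897.
V_rec = 0 + 28897·0.00010376 = 2.9983459 V.
Difference: 3.40527e-05 V → 34.05 µV.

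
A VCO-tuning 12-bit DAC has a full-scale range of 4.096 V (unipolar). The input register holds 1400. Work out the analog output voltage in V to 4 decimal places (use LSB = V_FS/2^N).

1.4000 V

LSB = 4.096 V / 2^12 = 1.000 mV.
V_out = 0 + 1400 × 0.001 V = 1.4 V.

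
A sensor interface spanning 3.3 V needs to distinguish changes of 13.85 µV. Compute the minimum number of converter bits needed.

18 bits

Number of steps required ≥ 3.3 V / 13.85 µV = 238267.15.
Need 2^N ≥ 238267.15; 2^17 = 131072, 2^18 = 262144.
Minimum N = 18.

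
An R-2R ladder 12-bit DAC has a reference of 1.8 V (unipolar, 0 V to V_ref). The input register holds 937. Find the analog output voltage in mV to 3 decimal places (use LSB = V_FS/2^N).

LSB = 1.8 V / 2^12 = 439.45 µV.
V_out = 0 + 937 × 0.000439453 V = 0.411768 V.
= 411.768 mV.

411.768 mV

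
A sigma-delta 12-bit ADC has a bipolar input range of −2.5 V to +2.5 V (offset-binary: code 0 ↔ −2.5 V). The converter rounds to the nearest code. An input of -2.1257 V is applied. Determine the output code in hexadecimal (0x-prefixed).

code 0x133 (decimal 307)

Full-scale span = 5 V; LSB = 5/2^12 = 1.221 mV.
(V_in − V_low)/LSB = (-2.1257 − (−2.5)) / 0.0012207 = 306.627.
Round → code 307.
In hexadecimal (0x-prefixed): 0x133.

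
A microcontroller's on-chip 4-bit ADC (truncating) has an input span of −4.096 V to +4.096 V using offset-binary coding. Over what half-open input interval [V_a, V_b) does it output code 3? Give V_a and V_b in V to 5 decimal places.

[-2.56000 V, -2.04800 V)

LSB = 8.192/2^4 = 0.5120 V.
V_a = V_low + 3·LSB = -2.56 V; V_b = V_low + 4·LSB = -2.048 V.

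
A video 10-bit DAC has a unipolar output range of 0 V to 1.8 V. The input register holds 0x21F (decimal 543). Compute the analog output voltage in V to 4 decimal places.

0.9545 V

LSB = 1.8 V / 2^10 = 1.758 mV.
Code 0x21F = 543 decimal.
V_out = 0 + 543 × 0.00175781 V = 0.954492 V.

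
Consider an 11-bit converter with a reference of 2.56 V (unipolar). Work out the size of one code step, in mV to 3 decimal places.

1.250 mV

Full-scale span = 2.56 V.
LSB = 2.56 / 2^11 = 2.56 / 2048 = 0.00125 V = 1.250 mV.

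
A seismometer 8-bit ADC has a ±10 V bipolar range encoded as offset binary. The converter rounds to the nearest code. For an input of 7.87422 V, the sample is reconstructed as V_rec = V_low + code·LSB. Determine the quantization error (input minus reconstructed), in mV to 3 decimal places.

LSB = 20/2^8 = 78.125 mV.
(V_in − V_low)/LSB = (7.87422 − (−10))/0.078125 = 228.7900 → code 229 (round).
Code 229 maps back to (−10) + 229×0.078125 V = 7.890625 V.
Difference: -0.016405 V → -16.405 mV.

-16.405 mV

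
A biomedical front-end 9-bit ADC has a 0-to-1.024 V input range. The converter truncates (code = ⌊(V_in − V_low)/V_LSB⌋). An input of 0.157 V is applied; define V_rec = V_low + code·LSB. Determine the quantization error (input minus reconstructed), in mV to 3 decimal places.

LSB = 1.024/2^9 = 2.000 mV.
(0.157 − 0)/0.002 = 78.5000; ⌊·⌋ gives code 78.
Reconstructed: 0.156 V.
V_in − V_rec = 0.001 V = 1.000 mV.

1.000 mV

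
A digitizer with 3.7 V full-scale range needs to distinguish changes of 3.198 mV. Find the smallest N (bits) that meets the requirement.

Number of steps required ≥ 3.7 V / 3.198 mV = 1156.97.
Need 2^N ≥ 1156.97; 2^10 = 1024, 2^11 = 2048.
Minimum N = 11.

11 bits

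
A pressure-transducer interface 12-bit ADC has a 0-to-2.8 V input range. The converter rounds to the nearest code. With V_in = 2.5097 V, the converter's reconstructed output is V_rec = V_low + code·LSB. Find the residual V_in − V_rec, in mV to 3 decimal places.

LSB = 2.8/2^12 = 0.684 mV.
Scaled input = 3671.3326 LSBs, so code = 3671.
Code 3671 maps back to 0 + 3671×0.000683594 V = 2.5094727 V.
Error = 2.5097 − 2.5094727 = 0.000227344 V = 0.227 mV.

0.227 mV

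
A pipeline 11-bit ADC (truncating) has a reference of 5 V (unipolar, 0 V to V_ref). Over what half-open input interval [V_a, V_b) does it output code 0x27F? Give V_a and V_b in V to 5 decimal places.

LSB = 5/2^11 = 2.441 mV.
Code 0x27F = 639 decimal.
V_a = V_low + 639·LSB = 1.56006 V; V_b = V_low + 640·LSB = 1.5625 V.

[1.56006 V, 1.56250 V)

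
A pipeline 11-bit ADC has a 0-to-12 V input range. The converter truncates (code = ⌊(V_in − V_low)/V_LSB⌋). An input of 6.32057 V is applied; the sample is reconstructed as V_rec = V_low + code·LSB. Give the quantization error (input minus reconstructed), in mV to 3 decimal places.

One LSB is 12 V / 2048 = 5.859 mV.
(V_in − V_low)/LSB = (6.32057 − 0)/0.00585938 = 1078.7106 → code 1078 (floor).
Code 1078 maps back to 0 + 1078×0.00585938 V = 6.3164062 V.
Difference: 0.00416375 V → 4.164 mV.

4.164 mV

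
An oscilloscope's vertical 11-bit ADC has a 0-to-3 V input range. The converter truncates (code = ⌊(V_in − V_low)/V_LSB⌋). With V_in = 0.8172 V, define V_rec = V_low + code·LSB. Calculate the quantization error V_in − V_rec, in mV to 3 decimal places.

LSB = 3/2^11 = 1.465 mV.
(V_in − V_low)/LSB = (0.8172 − 0)/0.00146484 = 557.8752 → code 557 (floor).
V_rec = 0 + 557·0.00146484 = 0.81591797 V.
V_in − V_rec = 0.00128203 V = 1.282 mV.

1.282 mV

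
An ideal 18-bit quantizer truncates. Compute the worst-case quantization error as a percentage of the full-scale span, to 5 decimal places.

0.00038 %

Truncating → worst-case error = 1 LSB = V_FS/2^18, so 100/262144 = 0.00038147 % of full scale.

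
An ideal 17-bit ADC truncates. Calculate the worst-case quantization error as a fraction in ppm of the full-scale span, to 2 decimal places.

7.63 ppm

Truncating → worst-case error = 1 LSB = V_FS/2^17, so 1e+06/131072 = 7.62939 ppm of full scale.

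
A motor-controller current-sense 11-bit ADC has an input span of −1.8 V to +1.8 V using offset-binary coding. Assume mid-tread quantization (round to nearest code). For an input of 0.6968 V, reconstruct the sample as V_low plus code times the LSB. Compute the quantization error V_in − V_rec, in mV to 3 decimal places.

0.706 mV

Step size: 3.6 V ÷ 2^11 = 1.758 mV.
(0.6968 − (−1.8))/0.00175781 = 1420.4018; round gives code 1420.
V_rec = (−1.8) + 1420·0.00175781 = 0.69609375 V.
Error = 0.6968 − 0.69609375 = 0.00070625 V = 0.706 mV.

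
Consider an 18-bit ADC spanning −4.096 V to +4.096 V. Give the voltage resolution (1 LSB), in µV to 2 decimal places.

31.25 µV

Full-scale span = 8.192 V.
LSB = 8.192 / 2^18 = 8.192 / 262144 = 3.125e-05 V = 31.25 µV.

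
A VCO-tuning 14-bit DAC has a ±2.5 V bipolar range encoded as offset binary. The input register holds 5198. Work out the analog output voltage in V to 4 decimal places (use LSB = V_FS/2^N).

-0.9137 V

LSB = 5 V / 2^14 = 305.18 µV.
V_out = (−2.5) + 5198 × 0.000305176 V = -0.913696 V.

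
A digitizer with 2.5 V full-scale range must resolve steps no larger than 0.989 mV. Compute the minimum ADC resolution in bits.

Number of steps required ≥ 2.5 V / 0.989 mV = 2527.81.
Need 2^N ≥ 2527.81; 2^11 = 2048, 2^12 = 4096.
Minimum N = 12.

12 bits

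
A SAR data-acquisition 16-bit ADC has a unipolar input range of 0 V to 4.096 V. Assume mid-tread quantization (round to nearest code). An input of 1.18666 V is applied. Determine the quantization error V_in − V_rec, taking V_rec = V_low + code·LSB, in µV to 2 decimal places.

LSB = 4.096/2^16 = 62.50 µV.
(1.18666 − 0)/6.25e-05 = 18986.5600; round gives code 18987.
Code 18987 maps back to 0 + 18987×6.25e-05 V = 1.1866875 V.
V_in − V_rec = -2.75e-05 V = -27.50 µV.

-27.50 µV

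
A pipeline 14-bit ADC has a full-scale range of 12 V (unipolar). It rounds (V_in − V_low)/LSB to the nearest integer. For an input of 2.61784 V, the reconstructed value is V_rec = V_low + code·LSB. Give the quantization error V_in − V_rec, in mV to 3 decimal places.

0.164 mV

LSB = 12/2^14 = 0.732 mV.
(2.61784 − 0)/0.000732422 = 3574.2242; round gives code 3574.
V_rec = 0 + 3574·0.000732422 = 2.6176758 V.
Error = 2.61784 − 2.6176758 = 0.000164219 V = 0.164 mV.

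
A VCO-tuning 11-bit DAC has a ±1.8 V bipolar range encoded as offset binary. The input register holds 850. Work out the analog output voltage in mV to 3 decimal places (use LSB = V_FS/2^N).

-305.859 mV

LSB = 3.6 V / 2^11 = 1.758 mV.
V_out = (−1.8) + 850 × 0.00175781 V = -0.305859 V.
= -305.859 mV.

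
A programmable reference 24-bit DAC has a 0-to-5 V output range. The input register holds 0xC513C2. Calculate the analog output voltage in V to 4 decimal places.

LSB = 5 V / 2^24 = 0.30 µV.
Code 0xC513C2 = 12915650 decimal.
V_out = 0 + 12915650 × 2.98023e-07 V = 3.84916 V.

3.8492 V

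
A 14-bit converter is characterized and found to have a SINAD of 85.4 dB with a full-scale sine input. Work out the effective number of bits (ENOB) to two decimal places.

ENOB = (SINAD − 1.76) / 6.02 = (85.4 − 1.76)/6.02 = 13.894.

13.89 bits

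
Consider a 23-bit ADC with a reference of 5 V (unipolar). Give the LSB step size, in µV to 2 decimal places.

Full-scale span = 5 V.
LSB = 5 / 2^23 = 5 / 8388608 = 5.96046e-07 V = 0.60 µV.

0.60 µV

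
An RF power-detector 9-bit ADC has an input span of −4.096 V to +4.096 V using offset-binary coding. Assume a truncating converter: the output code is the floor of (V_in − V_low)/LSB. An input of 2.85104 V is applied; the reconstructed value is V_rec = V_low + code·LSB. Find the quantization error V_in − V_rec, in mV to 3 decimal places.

3.040 mV

One LSB is 8.192 V / 512 = 16.000 mV.
Scaled input = 434.1900 LSBs, so code = 434.
Reconstructed: 2.848 V.
Difference: 0.00304 V → 3.040 mV.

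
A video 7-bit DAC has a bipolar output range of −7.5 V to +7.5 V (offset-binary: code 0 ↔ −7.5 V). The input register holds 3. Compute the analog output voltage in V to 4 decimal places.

-7.1484 V

LSB = 15 V / 2^7 = 117.188 mV.
V_out = (−7.5) + 3 × 0.117188 V = -7.14844 V.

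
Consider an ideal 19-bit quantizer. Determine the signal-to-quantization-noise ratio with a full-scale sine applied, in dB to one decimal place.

SNR ≈ 6.02·N + 1.76 dB = 6.02·19 + 1.76 = 116.14 dB.

116.1 dB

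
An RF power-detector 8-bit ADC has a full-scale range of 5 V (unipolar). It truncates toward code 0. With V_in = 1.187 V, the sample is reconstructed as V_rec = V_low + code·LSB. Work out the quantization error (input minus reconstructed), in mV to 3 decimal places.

Step size: 5 V ÷ 2^8 = 19.531 mV.
Scaled input = 60.7744 LSBs, so code = 60.
Code 60 maps back to 0 + 60×0.0195312 V = 1.171875 V.
V_in − V_rec = 0.015125 V = 15.125 mV.

15.125 mV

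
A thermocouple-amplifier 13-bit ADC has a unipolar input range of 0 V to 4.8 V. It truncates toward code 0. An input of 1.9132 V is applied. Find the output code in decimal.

LSB = 4.8 V / 8192 = 0.586 mV.
Input sits at 3265.195 steps above V_low.
So the output code is 3265.

code 3265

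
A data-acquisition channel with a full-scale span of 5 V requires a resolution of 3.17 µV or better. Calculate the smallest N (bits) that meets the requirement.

21 bits

Number of steps required ≥ 5 V / 3.17 µV = 1577287.07.
Need 2^N ≥ 1577287.07; 2^20 = 1048576, 2^21 = 2097152.
Minimum N = 21.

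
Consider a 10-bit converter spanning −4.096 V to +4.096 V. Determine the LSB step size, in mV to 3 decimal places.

Full-scale span = 8.192 V.
LSB = 8.192 / 2^10 = 8.192 / 1024 = 0.008 V = 8.000 mV.

8.000 mV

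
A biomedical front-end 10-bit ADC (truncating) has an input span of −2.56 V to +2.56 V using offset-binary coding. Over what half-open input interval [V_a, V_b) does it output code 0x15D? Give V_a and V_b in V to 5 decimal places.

[-0.81500 V, -0.81000 V)

LSB = 5.12/2^10 = 5.000 mV.
Code 0x15D = 349 decimal.
V_a = V_low + 349·LSB = -0.815 V; V_b = V_low + 350·LSB = -0.81 V.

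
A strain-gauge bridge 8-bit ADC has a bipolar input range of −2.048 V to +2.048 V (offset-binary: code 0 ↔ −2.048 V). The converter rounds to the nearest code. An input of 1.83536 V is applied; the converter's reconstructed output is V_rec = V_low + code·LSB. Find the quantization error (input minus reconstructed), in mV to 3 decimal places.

LSB = 4.096/2^8 = 16.000 mV.
Scaled input = 242.7100 LSBs, so code = 243.
Code 243 maps back to (−2.048) + 243×0.016 V = 1.84 V.
Error = 1.83536 − 1.84 = -0.00464 V = -4.640 mV.

-4.640 mV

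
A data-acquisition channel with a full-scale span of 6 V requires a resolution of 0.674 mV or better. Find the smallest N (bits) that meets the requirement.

14 bits

Number of steps required ≥ 6 V / 0.674 mV = 8902.08.
Need 2^N ≥ 8902.08; 2^13 = 8192, 2^14 = 16384.
Minimum N = 14.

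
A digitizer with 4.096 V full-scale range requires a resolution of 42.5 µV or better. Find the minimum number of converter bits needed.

Number of steps required ≥ 4.096 V / 42.5 µV = 96376.47.
Need 2^N ≥ 96376.47; 2^16 = 65536, 2^17 = 131072.
Minimum N = 17.

17 bits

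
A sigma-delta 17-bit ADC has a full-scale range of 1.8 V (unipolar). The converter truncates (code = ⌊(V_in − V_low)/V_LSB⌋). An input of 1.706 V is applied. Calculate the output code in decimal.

With 131072 levels over 1.8 V, one step is 13.73 µV.
(1.706 − 0) / 1.37329e-05 = 124227.129 LSBs.
So the output code is 124227.

code 124227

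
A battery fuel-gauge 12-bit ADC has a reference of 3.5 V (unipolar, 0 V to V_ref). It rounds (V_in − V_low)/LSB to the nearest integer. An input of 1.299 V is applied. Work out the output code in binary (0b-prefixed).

With 4096 levels over 3.5 V, one step is 0.854 mV.
Input sits at 1520.201 steps above V_low.
Round → code 1520.
In binary (0b-prefixed): 0b10111110000.

code 0b10111110000 (decimal 1520)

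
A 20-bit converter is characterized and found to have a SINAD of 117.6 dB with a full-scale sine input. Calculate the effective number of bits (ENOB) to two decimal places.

ENOB = (SINAD − 1.76) / 6.02 = (117.6 − 1.76)/6.02 = 19.243.

19.24 bits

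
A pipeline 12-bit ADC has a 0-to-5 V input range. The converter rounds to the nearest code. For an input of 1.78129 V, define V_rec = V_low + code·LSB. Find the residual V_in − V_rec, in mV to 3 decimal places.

LSB = 5/2^12 = 1.221 mV.
(1.78129 − 0)/0.0012207 = 1459.2328; round gives code 1459.
V_rec = 0 + 1459·0.0012207 = 1.7810059 V.
V_in − V_rec = 0.000284141 V = 0.284 mV.

0.284 mV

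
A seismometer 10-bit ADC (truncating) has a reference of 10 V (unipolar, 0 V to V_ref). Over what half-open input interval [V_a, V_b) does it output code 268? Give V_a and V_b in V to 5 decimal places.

[2.61719 V, 2.62695 V)

LSB = 10/2^10 = 9.766 mV.
V_a = V_low + 268·LSB = 2.61719 V; V_b = V_low + 269·LSB = 2.62695 V.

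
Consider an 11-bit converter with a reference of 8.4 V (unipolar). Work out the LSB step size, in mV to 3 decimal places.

4.102 mV

Full-scale span = 8.4 V.
LSB = 8.4 / 2^11 = 8.4 / 2048 = 0.00410156 V = 4.102 mV.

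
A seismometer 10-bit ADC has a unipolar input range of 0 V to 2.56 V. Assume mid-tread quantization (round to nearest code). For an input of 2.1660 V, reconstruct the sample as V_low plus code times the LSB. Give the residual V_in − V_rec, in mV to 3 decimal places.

LSB = 2.56/2^10 = 2.500 mV.
(V_in − V_low)/LSB = (2.1660 − 0)/0.0025 = 866.4000 → code 866 (round).
Code 866 maps back to 0 + 866×0.0025 V = 2.165 V.
Error = 2.1660 − 2.165 = 0.001 V = 1.000 mV.

1.000 mV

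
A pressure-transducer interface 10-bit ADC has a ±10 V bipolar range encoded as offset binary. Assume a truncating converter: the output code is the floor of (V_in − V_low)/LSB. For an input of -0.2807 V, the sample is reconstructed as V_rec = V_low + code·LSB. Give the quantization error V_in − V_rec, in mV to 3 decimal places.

12.269 mV

One LSB is 20 V / 1024 = 19.531 mV.
(V_in − V_low)/LSB = (-0.2807 − (−10))/0.0195312 = 497.6282 → code 497 (floor).
V_rec = (−10) + 497·0.0195312 = -0.29296875 V.
V_in − V_rec = 0.0122688 V = 12.269 mV.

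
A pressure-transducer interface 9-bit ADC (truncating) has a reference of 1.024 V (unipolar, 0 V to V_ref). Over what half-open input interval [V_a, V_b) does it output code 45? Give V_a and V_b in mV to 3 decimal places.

LSB = 1.024/2^9 = 2.000 mV.
V_a = V_low + 45·LSB = 0.09 V; V_b = V_low + 46·LSB = 0.092 V.

[90.000 mV, 92.000 mV)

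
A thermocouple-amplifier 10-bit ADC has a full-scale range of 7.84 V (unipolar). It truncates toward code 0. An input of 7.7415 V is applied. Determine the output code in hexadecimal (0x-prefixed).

code 0x3F3 (decimal 1011)

With 1024 levels over 7.84 V, one step is 7.656 mV.
(7.7415 − 0) / 0.00765625 = 1011.135 LSBs.
Floor → code 1011.
In hexadecimal (0x-prefixed): 0x3F3.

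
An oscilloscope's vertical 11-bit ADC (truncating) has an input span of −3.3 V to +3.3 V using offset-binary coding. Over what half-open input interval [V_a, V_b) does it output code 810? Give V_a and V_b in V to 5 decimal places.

LSB = 6.6/2^11 = 3.223 mV.
V_a = V_low + 810·LSB = -0.689648 V; V_b = V_low + 811·LSB = -0.686426 V.

[-0.68965 V, -0.68643 V)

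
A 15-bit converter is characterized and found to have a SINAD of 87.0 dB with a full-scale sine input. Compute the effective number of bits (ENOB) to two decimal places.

ENOB = (SINAD − 1.76) / 6.02 = (87.0 − 1.76)/6.02 = 14.159.

14.16 bits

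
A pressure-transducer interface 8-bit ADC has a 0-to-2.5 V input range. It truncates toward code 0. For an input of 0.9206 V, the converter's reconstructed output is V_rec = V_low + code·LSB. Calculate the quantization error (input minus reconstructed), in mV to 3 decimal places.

2.631 mV

One LSB is 2.5 V / 256 = 9.766 mV.
Scaled input = 94.2694 LSBs, so code = 94.
V_rec = 0 + 94·0.00976562 = 0.91796875 V.
Difference: 0.00263125 V → 2.631 mV.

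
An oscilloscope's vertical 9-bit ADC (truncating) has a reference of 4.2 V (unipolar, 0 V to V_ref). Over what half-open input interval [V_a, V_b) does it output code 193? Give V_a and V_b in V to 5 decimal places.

LSB = 4.2/2^9 = 8.203 mV.
V_a = V_low + 193·LSB = 1.5832 V; V_b = V_low + 194·LSB = 1.59141 V.

[1.58320 V, 1.59141 V)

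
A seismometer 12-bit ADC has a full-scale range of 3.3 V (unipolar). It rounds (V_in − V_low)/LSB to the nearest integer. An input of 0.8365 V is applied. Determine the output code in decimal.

code 1038

LSB = 3.3 V / 4096 = 0.806 mV.
(0.8365 − 0) / 0.000805664 = 1038.274 LSBs.
round(1038.274) = 1038.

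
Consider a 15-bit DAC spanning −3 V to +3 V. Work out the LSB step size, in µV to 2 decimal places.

183.11 µV

Full-scale span = 6 V.
LSB = 6 / 2^15 = 6 / 32768 = 0.000183105 V = 183.11 µV.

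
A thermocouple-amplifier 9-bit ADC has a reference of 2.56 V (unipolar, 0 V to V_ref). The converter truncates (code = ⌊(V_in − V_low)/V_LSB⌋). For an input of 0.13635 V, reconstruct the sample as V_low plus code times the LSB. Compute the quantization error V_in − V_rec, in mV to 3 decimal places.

1.350 mV

One LSB is 2.56 V / 512 = 5.000 mV.
(V_in − V_low)/LSB = (0.13635 − 0)/0.005 = 27.2700 → code 27 (floor).
V_rec = 0 + 27·0.005 = 0.135 V.
Error = 0.13635 − 0.135 = 0.00135 V = 1.350 mV.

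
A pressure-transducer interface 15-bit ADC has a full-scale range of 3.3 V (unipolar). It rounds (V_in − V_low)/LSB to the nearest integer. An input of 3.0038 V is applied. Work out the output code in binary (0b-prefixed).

code 0b111010010000011 (decimal 29827)

Full-scale span = 3.3 V; LSB = 3.3/2^15 = 100.71 µV.
(V_in − V_low)/LSB = (3.0038 − 0) / 0.000100708 = 29826.824.
round(29826.824) = 29827.
In binary (0b-prefixed): 0b111010010000011.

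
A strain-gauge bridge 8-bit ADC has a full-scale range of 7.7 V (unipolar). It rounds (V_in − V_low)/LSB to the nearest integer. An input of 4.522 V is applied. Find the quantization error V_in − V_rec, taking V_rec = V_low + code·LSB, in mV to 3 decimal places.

10.281 mV

One LSB is 7.7 V / 256 = 30.078 mV.
(V_in − V_low)/LSB = (4.522 − 0)/0.0300781 = 150.3418 → code 150 (round).
Reconstructed: 4.5117188 V.
Error = 4.522 − 4.5117188 = 0.0102813 V = 10.281 mV.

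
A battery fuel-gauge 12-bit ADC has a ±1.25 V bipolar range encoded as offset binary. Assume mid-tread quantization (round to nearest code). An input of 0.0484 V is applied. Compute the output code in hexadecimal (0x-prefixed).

code 0x84F (decimal 2127)

LSB = 2.5 V / 4096 = 0.610 mV.
Input sits at 2127.299 steps above V_low.
Round → code 2127.
In hexadecimal (0x-prefixed): 0x84F.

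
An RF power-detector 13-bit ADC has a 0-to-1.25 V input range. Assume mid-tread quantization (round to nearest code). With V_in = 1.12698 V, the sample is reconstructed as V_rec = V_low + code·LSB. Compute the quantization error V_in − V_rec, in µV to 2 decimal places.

-34.16 µV

One LSB is 1.25 V / 8192 = 152.59 µV.
Scaled input = 7385.7761 LSBs, so code = 7386.
Reconstructed: 1.1270142 V.
Difference: -3.41602e-05 V → -34.16 µV.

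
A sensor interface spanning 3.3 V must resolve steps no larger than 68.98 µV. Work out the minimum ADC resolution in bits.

Number of steps required ≥ 3.3 V / 68.98 µV = 47839.95.
Need 2^N ≥ 47839.95; 2^15 = 32768, 2^16 = 65536.
Minimum N = 16.

16 bits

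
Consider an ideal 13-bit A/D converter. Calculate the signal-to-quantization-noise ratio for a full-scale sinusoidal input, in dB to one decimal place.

SNR ≈ 6.02·N + 1.76 dB = 6.02·13 + 1.76 = 80.02 dB.

80.0 dB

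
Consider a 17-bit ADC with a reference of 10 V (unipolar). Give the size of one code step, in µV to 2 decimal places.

76.29 µV

Full-scale span = 10 V.
LSB = 10 / 2^17 = 10 / 131072 = 7.62939e-05 V = 76.29 µV.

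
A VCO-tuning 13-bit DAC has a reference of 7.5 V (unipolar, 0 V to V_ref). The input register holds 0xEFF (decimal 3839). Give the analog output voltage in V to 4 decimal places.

LSB = 7.5 V / 2^13 = 0.916 mV.
Code 0xEFF = 3839 decimal.
V_out = 0 + 3839 × 0.000915527 V = 3.51471 V.

3.5147 V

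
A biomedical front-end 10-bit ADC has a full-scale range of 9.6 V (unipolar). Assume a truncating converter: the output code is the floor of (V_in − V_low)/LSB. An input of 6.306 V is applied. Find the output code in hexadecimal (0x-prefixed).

With 1024 levels over 9.6 V, one step is 9.375 mV.
(V_in − V_low)/LSB = (6.306 − 0) / 0.009375 = 672.640.
Floor → code 672.
In hexadecimal (0x-prefixed): 0x2A0.

code 0x2A0 (decimal 672)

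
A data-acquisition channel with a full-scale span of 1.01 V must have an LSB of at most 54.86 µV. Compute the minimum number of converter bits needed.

15 bits

Number of steps required ≥ 1.01 V / 54.86 µV = 18410.50.
Need 2^N ≥ 18410.50; 2^14 = 16384, 2^15 = 32768.
Minimum N = 15.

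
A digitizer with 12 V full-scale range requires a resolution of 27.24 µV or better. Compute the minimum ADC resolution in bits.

Number of steps required ≥ 12 V / 27.24 µV = 440528.63.
Need 2^N ≥ 440528.63; 2^18 = 262144, 2^19 = 524288.
Minimum N = 19.

19 bits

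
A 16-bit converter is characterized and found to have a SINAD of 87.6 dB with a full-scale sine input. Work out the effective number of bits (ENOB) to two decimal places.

ENOB = (SINAD − 1.76) / 6.02 = (87.6 − 1.76)/6.02 = 14.259.

14.26 bits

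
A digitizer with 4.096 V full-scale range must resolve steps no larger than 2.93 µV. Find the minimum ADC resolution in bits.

21 bits

Number of steps required ≥ 4.096 V / 2.93 µV = 1397952.22.
Need 2^N ≥ 1397952.22; 2^20 = 1048576, 2^21 = 2097152.
Minimum N = 21.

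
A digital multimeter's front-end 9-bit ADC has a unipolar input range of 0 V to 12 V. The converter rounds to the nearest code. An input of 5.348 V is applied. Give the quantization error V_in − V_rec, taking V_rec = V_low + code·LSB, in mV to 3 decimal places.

4.250 mV

LSB = 12/2^9 = 23.438 mV.
Scaled input = 228.1813 LSBs, so code = 228.
V_rec = 0 + 228·0.0234375 = 5.34375 V.
Difference: 0.00425 V → 4.250 mV.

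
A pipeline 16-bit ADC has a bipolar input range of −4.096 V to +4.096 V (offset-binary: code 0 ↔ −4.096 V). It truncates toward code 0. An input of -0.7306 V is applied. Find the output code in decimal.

code 26923

With 65536 levels over 8.192 V, one step is 125.00 µV.
Input sits at 26923.200 steps above V_low.
Floor → code 26923.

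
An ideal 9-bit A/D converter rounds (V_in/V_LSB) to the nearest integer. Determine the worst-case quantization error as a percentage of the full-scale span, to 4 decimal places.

Rounding → worst-case error = ½ LSB = V_FS/2^10, so 100/1024 = 0.0976562 % of full scale.

0.0977 %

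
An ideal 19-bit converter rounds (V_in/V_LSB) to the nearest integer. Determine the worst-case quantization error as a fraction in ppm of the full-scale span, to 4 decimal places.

Rounding → worst-case error = ½ LSB = V_FS/2^20, so 1e+06/1048576 = 0.953674 ppm of full scale.

0.9537 ppm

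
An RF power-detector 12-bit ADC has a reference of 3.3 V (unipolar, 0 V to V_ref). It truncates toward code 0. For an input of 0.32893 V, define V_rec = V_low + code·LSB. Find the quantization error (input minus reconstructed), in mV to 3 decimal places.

LSB = 3.3/2^12 = 0.806 mV.
(V_in − V_low)/LSB = (0.32893 − 0)/0.000805664 = 408.2719 → code 408 (floor).
Reconstructed: 0.32871094 V.
V_in − V_rec = 0.000219062 V = 0.219 mV.

0.219 mV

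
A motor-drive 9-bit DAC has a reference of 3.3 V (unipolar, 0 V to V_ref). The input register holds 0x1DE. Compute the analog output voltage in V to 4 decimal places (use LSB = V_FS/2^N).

3.0809 V

LSB = 3.3 V / 2^9 = 6.445 mV.
Code 0x1DE = 478 decimal.
V_out = 0 + 478 × 0.00644531 V = 3.08086 V.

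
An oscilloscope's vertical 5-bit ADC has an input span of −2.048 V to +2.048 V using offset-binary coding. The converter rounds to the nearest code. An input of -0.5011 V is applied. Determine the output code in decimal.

code 12

With 32 levels over 4.096 V, one step is 128.000 mV.
(-0.5011 − (−2.048)) / 0.128 = 12.085 LSBs.
So the output code is 12.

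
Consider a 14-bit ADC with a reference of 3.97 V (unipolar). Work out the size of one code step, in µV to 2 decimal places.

242.31 µV

Full-scale span = 3.97 V.
LSB = 3.97 / 2^14 = 3.97 / 16384 = 0.00024231 V = 242.31 µV.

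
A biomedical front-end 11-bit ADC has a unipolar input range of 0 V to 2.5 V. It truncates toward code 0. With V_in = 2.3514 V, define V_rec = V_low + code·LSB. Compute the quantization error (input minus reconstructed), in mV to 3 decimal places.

0.326 mV

Step size: 2.5 V ÷ 2^11 = 1.221 mV.
(V_in − V_low)/LSB = (2.3514 − 0)/0.0012207 = 1926.2669 → code 1926 (floor).
V_rec = 0 + 1926·0.0012207 = 2.3510742 V.
Error = 2.3514 − 2.3510742 = 0.000325781 V = 0.326 mV.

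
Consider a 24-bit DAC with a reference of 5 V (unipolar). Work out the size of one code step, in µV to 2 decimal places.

Full-scale span = 5 V.
LSB = 5 / 2^24 = 5 / 16777216 = 2.98023e-07 V = 0.30 µV.

0.30 µV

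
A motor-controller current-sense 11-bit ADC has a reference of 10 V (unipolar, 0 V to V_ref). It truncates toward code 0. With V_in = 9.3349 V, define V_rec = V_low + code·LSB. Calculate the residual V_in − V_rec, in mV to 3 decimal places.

3.845 mV

LSB = 10/2^11 = 4.883 mV.
(9.3349 − 0)/0.00488281 = 1911.7875; ⌊·⌋ gives code 1911.
Code 1911 maps back to 0 + 1911×0.00488281 V = 9.3310547 V.
Error = 9.3349 − 9.3310547 = 0.00384531 V = 3.845 mV.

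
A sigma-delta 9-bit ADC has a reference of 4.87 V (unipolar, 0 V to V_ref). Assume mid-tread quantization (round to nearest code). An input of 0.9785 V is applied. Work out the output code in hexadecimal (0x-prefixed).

Full-scale span = 4.87 V; LSB = 4.87/2^9 = 9.512 mV.
Input sits at 102.873 steps above V_low.
round(102.873) = 103.
In hexadecimal (0x-prefixed): 0x67.

code 0x67 (decimal 103)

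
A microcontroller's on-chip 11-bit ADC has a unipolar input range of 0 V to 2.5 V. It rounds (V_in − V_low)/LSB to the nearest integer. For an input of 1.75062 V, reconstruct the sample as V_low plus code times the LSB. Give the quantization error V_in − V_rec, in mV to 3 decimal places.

0.132 mV

LSB = 2.5/2^11 = 1.221 mV.
(V_in − V_low)/LSB = (1.75062 − 0)/0.0012207 = 1434.1079 → code 1434 (round).
Reconstructed: 1.7504883 V.
V_in − V_rec = 0.000131719 V = 0.132 mV.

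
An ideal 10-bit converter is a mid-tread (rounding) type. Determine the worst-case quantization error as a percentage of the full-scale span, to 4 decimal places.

Rounding → worst-case error = ½ LSB = V_FS/2^11, so 100/2048 = 0.0488281 % of full scale.

0.0488 %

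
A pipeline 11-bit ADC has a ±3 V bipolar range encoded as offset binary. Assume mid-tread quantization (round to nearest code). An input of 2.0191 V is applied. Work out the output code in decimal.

LSB = 6 V / 2048 = 2.930 mV.
Input sits at 1713.186 steps above V_low.
round(1713.186) = 1713.

code 1713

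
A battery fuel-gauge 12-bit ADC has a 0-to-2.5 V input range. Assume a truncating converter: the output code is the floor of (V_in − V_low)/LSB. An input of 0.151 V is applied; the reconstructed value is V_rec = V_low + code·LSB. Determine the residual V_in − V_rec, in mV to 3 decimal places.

LSB = 2.5/2^12 = 0.610 mV.
Scaled input = 247.3984 LSBs, so code = 247.
Code 247 maps back to 0 + 247×0.000610352 V = 0.15075684 V.
Error = 0.151 − 0.15075684 = 0.000243164 V = 0.243 mV.

0.243 mV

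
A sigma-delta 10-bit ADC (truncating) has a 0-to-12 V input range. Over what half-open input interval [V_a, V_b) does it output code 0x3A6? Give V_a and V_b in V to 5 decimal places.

[10.94531 V, 10.95703 V)

LSB = 12/2^10 = 11.719 mV.
Code 0x3A6 = 934 decimal.
V_a = V_low + 934·LSB = 10.9453 V; V_b = V_low + 935·LSB = 10.957 V.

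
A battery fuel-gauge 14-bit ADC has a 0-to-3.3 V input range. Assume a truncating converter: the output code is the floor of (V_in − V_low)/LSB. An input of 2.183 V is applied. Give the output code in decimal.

Full-scale span = 3.3 V; LSB = 3.3/2^14 = 201.42 µV.
Input sits at 10838.264 steps above V_low.
⌊·⌋(10838.264) = 10838.

code 10838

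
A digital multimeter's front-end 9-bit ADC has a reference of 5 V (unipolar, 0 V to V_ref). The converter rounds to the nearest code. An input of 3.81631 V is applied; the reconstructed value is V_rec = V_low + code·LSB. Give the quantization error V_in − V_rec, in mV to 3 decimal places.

Step size: 5 V ÷ 2^9 = 9.766 mV.
(V_in − V_low)/LSB = (3.81631 − 0)/0.00976562 = 390.7901 → code 391 (round).
Code 391 maps back to 0 + 391×0.00976562 V = 3.8183594 V.
V_in − V_rec = -0.00204937 V = -2.049 mV.

-2.049 mV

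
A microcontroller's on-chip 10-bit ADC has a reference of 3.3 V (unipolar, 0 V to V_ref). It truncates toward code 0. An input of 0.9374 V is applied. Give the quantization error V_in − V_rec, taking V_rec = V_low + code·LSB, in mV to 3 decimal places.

One LSB is 3.3 V / 1024 = 3.223 mV.
(V_in − V_low)/LSB = (0.9374 − 0)/0.00322266 = 290.8781 → code 290 (floor).
Code 290 maps back to 0 + 290×0.00322266 V = 0.93457031 V.
V_in − V_rec = 0.00282969 V = 2.830 mV.

2.830 mV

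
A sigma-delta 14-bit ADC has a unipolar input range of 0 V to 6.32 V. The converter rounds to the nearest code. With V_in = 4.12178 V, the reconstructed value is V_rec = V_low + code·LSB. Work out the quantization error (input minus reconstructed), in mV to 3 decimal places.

LSB = 6.32/2^14 = 385.74 µV.
(4.12178 − 0)/0.000385742 = 10685.3233; round gives code 10685.
Reconstructed: 4.1216553 V.
V_in − V_rec = 0.000124727 V = 0.125 mV.

0.125 mV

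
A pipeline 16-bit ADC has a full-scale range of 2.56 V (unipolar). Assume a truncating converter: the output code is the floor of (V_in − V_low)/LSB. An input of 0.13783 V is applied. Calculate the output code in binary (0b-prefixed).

code 0b110111001000 (decimal 3528)

LSB = 2.56 V / 65536 = 39.06 µV.
(0.13783 − 0) / 3.90625e-05 = 3528.448 LSBs.
Floor → code 3528.
In binary (0b-prefixed): 0b110111001000.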